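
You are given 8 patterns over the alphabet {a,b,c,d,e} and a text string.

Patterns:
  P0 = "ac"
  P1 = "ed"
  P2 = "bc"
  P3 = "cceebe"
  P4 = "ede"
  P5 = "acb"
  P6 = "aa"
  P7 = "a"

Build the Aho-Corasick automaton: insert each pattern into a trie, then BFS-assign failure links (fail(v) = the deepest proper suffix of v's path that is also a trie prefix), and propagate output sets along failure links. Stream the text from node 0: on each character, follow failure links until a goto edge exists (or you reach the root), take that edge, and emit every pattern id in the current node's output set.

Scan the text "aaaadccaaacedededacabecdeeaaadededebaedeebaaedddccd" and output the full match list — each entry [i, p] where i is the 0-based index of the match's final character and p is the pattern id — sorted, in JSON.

Build:
Trie (insert patterns):
  n0 'ε': a→1 b→5 c→7 e→3
  n1 'a': a→15 c→2  ←P7
  n2 'ac': b→14  ←P0
  n3 'e': d→4
  n4 'ed': e→13  ←P1
  n5 'b': c→6
  n6 'bc': ·  ←P2
  n7 'c': c→8
  n8 'cc': e→9
  n9 'cce': e→10
  n10 'ccee': b→11
  n11 'cceeb': e→12
  n12 'cceebe': ·  ←P3
  n13 'ede': ·  ←P4
  n14 'acb': ·  ←P5
  n15 'aa': ·  ←P6

BFS fail/out derivation:
  fail(1) 'a': from fail(0)=0 chase 'a': 0 ⇒ 0;  out={7}∪out(0)={7}
  fail(3) 'e': from fail(0)=0 chase 'e': 0 ⇒ 0;  out=∅∪out(0)=∅
  fail(5) 'b': from fail(0)=0 chase 'b': 0 ⇒ 0;  out=∅∪out(0)=∅
  fail(7) 'c': from fail(0)=0 chase 'c': 0 ⇒ 0;  out=∅∪out(0)=∅
  fail(2) 'ac': from fail(1)=0 chase 'c': 0 ⇒ 7;  out={0}∪out(7)={0}
  fail(4) 'ed': from fail(3)=0 chase 'd': 0 ⇒ 0;  out={1}∪out(0)={1}
  fail(6) 'bc': from fail(5)=0 chase 'c': 0 ⇒ 7;  out={2}∪out(7)={2}
  fail(8) 'cc': from fail(7)=0 chase 'c': 0 ⇒ 7;  out=∅∪out(7)=∅
  fail(15) 'aa': from fail(1)=0 chase 'a': 0 ⇒ 1;  out={6}∪out(1)={6,7}
  fail(9) 'cce': from fail(8)=7 chase 'e': 7→0 ⇒ 3;  out=∅∪out(3)=∅
  fail(13) 'ede': from fail(4)=0 chase 'e': 0 ⇒ 3;  out={4}∪out(3)={4}
  fail(14) 'acb': from fail(2)=7 chase 'b': 7→0 ⇒ 5;  out={5}∪out(5)={5}
  fail(10) 'ccee': from fail(9)=3 chase 'e': 3→0 ⇒ 3;  out=∅∪out(3)=∅
  fail(11) 'cceeb': from fail(10)=3 chase 'b': 3→0 ⇒ 5;  out=∅∪out(5)=∅
  fail(12) 'cceebe': from fail(11)=5 chase 'e': 5→0 ⇒ 3;  out={3}∪out(3)={3}

Text stream:
pos 0 'a': at 1  → match P7@[0:0]
pos 1 'a': at 15  → match P6@[0:1],P7@[1:1]
pos 2 'a': at 15 (fail-walked)  → match P6@[1:2],P7@[2:2]
pos 3 'a': at 15 (fail-walked)  → match P6@[2:3],P7@[3:3]
pos 4 'd': at 0 (fail-walked)
pos 5 'c': at 7
pos 6 'c': at 8
pos 7 'a': at 1 (fail-walked)  → match P7@[7:7]
pos 8 'a': at 15  → match P6@[7:8],P7@[8:8]
pos 9 'a': at 15 (fail-walked)  → match P6@[8:9],P7@[9:9]
pos 10 'c': at 2 (fail-walked)  → match P0@[9:10]
pos 11 'e': at 3 (fail-walked)
pos 12 'd': at 4  → match P1@[11:12]
pos 13 'e': at 13  → match P4@[11:13]
pos 14 'd': at 4 (fail-walked)  → match P1@[13:14]
pos 15 'e': at 13  → match P4@[13:15]
pos 16 'd': at 4 (fail-walked)  → match P1@[15:16]
pos 17 'a': at 1 (fail-walked)  → match P7@[17:17]
pos 18 'c': at 2  → match P0@[17:18]
pos 19 'a': at 1 (fail-walked)  → match P7@[19:19]
pos 20 'b': at 5 (fail-walked)
pos 21 'e': at 3 (fail-walked)
pos 22 'c': at 7 (fail-walked)
pos 23 'd': at 0 (fail-walked)
pos 24 'e': at 3
pos 25 'e': at 3 (fail-walked)
pos 26 'a': at 1 (fail-walked)  → match P7@[26:26]
pos 27 'a': at 15  → match P6@[26:27],P7@[27:27]
pos 28 'a': at 15 (fail-walked)  → match P6@[27:28],P7@[28:28]
pos 29 'd': at 0 (fail-walked)
pos 30 'e': at 3
pos 31 'd': at 4  → match P1@[30:31]
pos 32 'e': at 13  → match P4@[30:32]
pos 33 'd': at 4 (fail-walked)  → match P1@[32:33]
pos 34 'e': at 13  → match P4@[32:34]
pos 35 'b': at 5 (fail-walked)
pos 36 'a': at 1 (fail-walked)  → match P7@[36:36]
pos 37 'e': at 3 (fail-walked)
pos 38 'd': at 4  → match P1@[37:38]
pos 39 'e': at 13  → match P4@[37:39]
pos 40 'e': at 3 (fail-walked)
pos 41 'b': at 5 (fail-walked)
pos 42 'a': at 1 (fail-walked)  → match P7@[42:42]
pos 43 'a': at 15  → match P6@[42:43],P7@[43:43]
pos 44 'e': at 3 (fail-walked)
pos 45 'd': at 4  → match P1@[44:45]
pos 46 'd': at 0 (fail-walked)
pos 47 'd': at 0
pos 48 'c': at 7
pos 49 'c': at 8
pos 50 'd': at 0 (fail-walked)

Matches: [[0,7],[1,6],[1,7],[2,6],[2,7],[3,6],[3,7],[7,7],[8,6],[8,7],[9,6],[9,7],[10,0],[12,1],[13,4],[14,1],[15,4],[16,1],[17,7],[18,0],[19,7],[26,7],[27,6],[27,7],[28,6],[28,7],[31,1],[32,4],[33,1],[34,4],[36,7],[38,1],[39,4],[42,7],[43,6],[43,7],[45,1]]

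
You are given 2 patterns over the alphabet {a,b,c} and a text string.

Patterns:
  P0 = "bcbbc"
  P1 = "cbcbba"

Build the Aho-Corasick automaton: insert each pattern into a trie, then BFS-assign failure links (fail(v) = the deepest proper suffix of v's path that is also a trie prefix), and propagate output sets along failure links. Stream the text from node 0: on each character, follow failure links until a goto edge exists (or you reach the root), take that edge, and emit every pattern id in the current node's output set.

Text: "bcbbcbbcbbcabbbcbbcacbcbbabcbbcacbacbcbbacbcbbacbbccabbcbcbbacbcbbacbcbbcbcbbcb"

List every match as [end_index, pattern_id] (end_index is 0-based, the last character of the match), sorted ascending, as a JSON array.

Build:
Trie nodes:
  0='ε' goto b→1 c→6
  1='b' goto c→2
  2='bc' goto b→3
  3='bcb' goto b→4
  4='bcbb' goto c→5
  5='bcbbc' goto ·  ←P0
  6='c' goto b→7
  7='cb' goto c→8
  8='cbc' goto b→9
  9='cbcb' goto b→10
  10='cbcbb' goto a→11
  11='cbcbba' goto ·  ←P1

Failure links (BFS by depth):
  fail(1) 'b': from fail(0)=0 chase 'b': 0 ⇒ 0;  out=∅∪out(0)=∅
  fail(6) 'c': from fail(0)=0 chase 'c': 0 ⇒ 0;  out=∅∪out(0)=∅
  fail(2) 'bc': from fail(1)=0 chase 'c': 0 ⇒ 6;  out=∅∪out(6)=∅
  fail(7) 'cb': from fail(6)=0 chase 'b': 0 ⇒ 1;  out=∅∪out(1)=∅
  fail(3) 'bcb': from fail(2)=6 chase 'b': 6 ⇒ 7;  out=∅∪out(7)=∅
  fail(8) 'cbc': from fail(7)=1 chase 'c': 1 ⇒ 2;  out=∅∪out(2)=∅
  fail(4) 'bcbb': from fail(3)=7 chase 'b': 7→1→0 ⇒ 1;  out=∅∪out(1)=∅
  fail(9) 'cbcb': from fail(8)=2 chase 'b': 2 ⇒ 3;  out=∅∪out(3)=∅
  fail(5) 'bcbbc': from fail(4)=1 chase 'c': 1 ⇒ 2;  out={0}∪out(2)={0}
  fail(10) 'cbcbb': from fail(9)=3 chase 'b': 3 ⇒ 4;  out=∅∪out(4)=∅
  fail(11) 'cbcbba': from fail(10)=4 chase 'a': 4→1→0 ⇒ 0;  out={1}∪out(0)={1}

Run:
pos 0 'b': at 1
pos 1 'c': at 2
pos 2 'b': at 3
pos 3 'b': at 4
pos 4 'c': at 5  ** P0@[0:4]
pos 5 'b': at 3 (fail-walked)
pos 6 'b': at 4
pos 7 'c': at 5  ** P0@[3:7]
pos 8 'b': at 3 (fail-walked)
pos 9 'b': at 4
pos 10 'c': at 5  ** P0@[6:10]
pos 11 'a': at 0 (fail-walked)
pos 12 'b': at 1
pos 13 'b': at 1 (fail-walked)
pos 14 'b': at 1 (fail-walked)
pos 15 'c': at 2
pos 16 'b': at 3
pos 17 'b': at 4
pos 18 'c': at 5  ** P0@[14:18]
pos 19 'a': at 0 (fail-walked)
pos 20 'c': at 6
pos 21 'b': at 7
pos 22 'c': at 8
pos 23 'b': at 9
pos 24 'b': at 10
pos 25 'a': at 11  ** P1@[20:25]
pos 26 'b': at 1 (fail-walked)
pos 27 'c': at 2
pos 28 'b': at 3
pos 29 'b': at 4
pos 30 'c': at 5  ** P0@[26:30]
pos 31 'a': at 0 (fail-walked)
pos 32 'c': at 6
pos 33 'b': at 7
pos 34 'a': at 0 (fail-walked)
pos 35 'c': at 6
pos 36 'b': at 7
pos 37 'c': at 8
pos 38 'b': at 9
pos 39 'b': at 10
pos 40 'a': at 11  ** P1@[35:40]
pos 41 'c': at 6 (fail-walked)
pos 42 'b': at 7
pos 43 'c': at 8
pos 44 'b': at 9
pos 45 'b': at 10
pos 46 'a': at 11  ** P1@[41:46]
pos 47 'c': at 6 (fail-walked)
pos 48 'b': at 7
pos 49 'b': at 1 (fail-walked)
pos 50 'c': at 2
pos 51 'c': at 6 (fail-walked)
pos 52 'a': at 0 (fail-walked)
pos 53 'b': at 1
pos 54 'b': at 1 (fail-walked)
pos 55 'c': at 2
pos 56 'b': at 3
pos 57 'c': at 8 (fail-walked)
pos 58 'b': at 9
pos 59 'b': at 10
pos 60 'a': at 11  ** P1@[55:60]
pos 61 'c': at 6 (fail-walked)
pos 62 'b': at 7
pos 63 'c': at 8
pos 64 'b': at 9
pos 65 'b': at 10
pos 66 'a': at 11  ** P1@[61:66]
pos 67 'c': at 6 (fail-walked)
pos 68 'b': at 7
pos 69 'c': at 8
pos 70 'b': at 9
pos 71 'b': at 10
pos 72 'c': at 5 (fail-walked)  ** P0@[68:72]
pos 73 'b': at 3 (fail-walked)
pos 74 'c': at 8 (fail-walked)
pos 75 'b': at 9
pos 76 'b': at 10
pos 77 'c': at 5 (fail-walked)  ** P0@[73:77]
pos 78 'b': at 3 (fail-walked)

Matches: [[4,0],[7,0],[10,0],[18,0],[25,1],[30,0],[40,1],[46,1],[60,1],[66,1],[72,0],[77,0]]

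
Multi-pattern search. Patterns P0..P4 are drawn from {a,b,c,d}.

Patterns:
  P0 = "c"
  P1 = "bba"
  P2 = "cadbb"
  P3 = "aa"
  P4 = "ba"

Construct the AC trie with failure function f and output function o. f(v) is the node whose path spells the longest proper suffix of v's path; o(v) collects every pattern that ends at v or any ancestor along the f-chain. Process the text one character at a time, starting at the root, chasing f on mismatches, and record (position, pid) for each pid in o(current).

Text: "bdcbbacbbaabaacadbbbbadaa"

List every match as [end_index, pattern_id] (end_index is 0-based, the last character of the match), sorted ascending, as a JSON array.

Build automaton:
Trie (insert patterns):
  0='ε' goto a→9 b→2 c→1
  1='c' goto a→5  ←P0
  2='b' goto a→11 b→3
  3='bb' goto a→4
  4='bba' goto ·  ←P1
  5='ca' goto d→6
  6='cad' goto b→7
  7='cadb' goto b→8
  8='cadbb' goto ·  ←P2
  9='a' goto a→10
  10='aa' goto ·  ←P3
  11='ba' goto ·  ←P4

Failure links (BFS by depth):
  n1('c'): parent n0 fail=0; on 'c' 0 → fail=0;  out {0}∪∅={0}
  n2('b'): parent n0 fail=0; on 'b' 0 → fail=0;  out ∅∪∅=∅
  n9('a'): parent n0 fail=0; on 'a' 0 → fail=0;  out ∅∪∅=∅
  n3('bb'): parent n2 fail=0; on 'b' 0 → fail=2;  out ∅∪∅=∅
  n5('ca'): parent n1 fail=0; on 'a' 0 → fail=9;  out ∅∪∅=∅
  n10('aa'): parent n9 fail=0; on 'a' 0 → fail=9;  out {3}∪∅={3}
  n11('ba'): parent n2 fail=0; on 'a' 0 → fail=9;  out {4}∪∅={4}
  n4('bba'): parent n3 fail=2; on 'a' 2 → fail=11;  out {1}∪{4}={1,4}
  n6('cad'): parent n5 fail=9; on 'd' 9→0 → fail=0;  out ∅∪∅=∅
  n7('cadb'): parent n6 fail=0; on 'b' 0 → fail=2;  out ∅∪∅=∅
  n8('cadbb'): parent n7 fail=2; on 'b' 2 → fail=3;  out {2}∪∅={2}

Run:
[0] read 'b'  n0⇒n2
[1] read 'd'  n2⇒n0 ·f
[2] read 'c'  n0⇒n1  emit P0@[2:2]
[3] read 'b'  n1⇒n2 ·f
[4] read 'b'  n2⇒n3
[5] read 'a'  n3⇒n4  emit P1@[3:5],P4@[4:5]
[6] read 'c'  n4⇒n1 ·f  emit P0@[6:6]
[7] read 'b'  n1⇒n2 ·f
[8] read 'b'  n2⇒n3
[9] read 'a'  n3⇒n4  emit P1@[7:9],P4@[8:9]
[10] read 'a'  n4⇒n10 ·f  emit P3@[9:10]
[11] read 'b'  n10⇒n2 ·f
[12] read 'a'  n2⇒n11  emit P4@[11:12]
[13] read 'a'  n11⇒n10 ·f  emit P3@[12:13]
[14] read 'c'  n10⇒n1 ·f  emit P0@[14:14]
[15] read 'a'  n1⇒n5
[16] read 'd'  n5⇒n6
[17] read 'b'  n6⇒n7
[18] read 'b'  n7⇒n8  emit P2@[14:18]
[19] read 'b'  n8⇒n3 ·f
[20] read 'b'  n3⇒n3 ·f
[21] read 'a'  n3⇒n4  emit P1@[19:21],P4@[20:21]
[22] read 'd'  n4⇒n0 ·f
[23] read 'a'  n0⇒n9
[24] read 'a'  n9⇒n10  emit P3@[23:24]

Result: [[2,0],[5,1],[5,4],[6,0],[9,1],[9,4],[10,3],[12,4],[13,3],[14,0],[18,2],[21,1],[21,4],[24,3]]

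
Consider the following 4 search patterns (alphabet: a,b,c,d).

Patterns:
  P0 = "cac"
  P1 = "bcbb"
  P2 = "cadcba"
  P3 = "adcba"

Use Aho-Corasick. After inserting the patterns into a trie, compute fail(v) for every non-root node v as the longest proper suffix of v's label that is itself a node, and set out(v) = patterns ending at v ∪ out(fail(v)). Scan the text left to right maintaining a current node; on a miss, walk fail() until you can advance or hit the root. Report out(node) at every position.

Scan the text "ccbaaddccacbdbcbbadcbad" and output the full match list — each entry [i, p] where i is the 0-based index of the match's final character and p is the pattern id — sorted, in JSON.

Build:
Trie (insert patterns):
  0='ε' goto a→12 b→4 c→1
  1='c' goto a→2
  2='ca' goto c→3 d→8
  3='cac' goto ·  [P0 ends]
  4='b' goto c→5
  5='bc' goto b→6
  6='bcb' goto b→7
  7='bcbb' goto ·  [P1 ends]
  8='cad' goto c→9
  9='cadc' goto b→10
  10='cadcb' goto a→11
  11='cadcba' goto ·  [P2 ends]
  12='a' goto d→13
  13='ad' goto c→14
  14='adc' goto b→15
  15='adcb' goto a→16
  16='adcba' goto ·  [P3 ends]

BFS fail/out derivation:
  fail(1) 'c': from fail(0)=0 chase 'c': 0 ⇒ 0;  out=∅∪out(0)=∅
  fail(4) 'b': from fail(0)=0 chase 'b': 0 ⇒ 0;  out=∅∪out(0)=∅
  fail(12) 'a': from fail(0)=0 chase 'a': 0 ⇒ 0;  out=∅∪out(0)=∅
  fail(2) 'ca': from fail(1)=0 chase 'a': 0 ⇒ 12;  out=∅∪out(12)=∅
  fail(5) 'bc': from fail(4)=0 chase 'c': 0 ⇒ 1;  out=∅∪out(1)=∅
  fail(13) 'ad': from fail(12)=0 chase 'd': 0 ⇒ 0;  out=∅∪out(0)=∅
  fail(3) 'cac': from fail(2)=12 chase 'c': 12→0 ⇒ 1;  out={0}∪out(1)={0}
  fail(6) 'bcb': from fail(5)=1 chase 'b': 1→0 ⇒ 4;  out=∅∪out(4)=∅
  fail(8) 'cad': from fail(2)=12 chase 'd': 12 ⇒ 13;  out=∅∪out(13)=∅
  fail(14) 'adc': from fail(13)=0 chase 'c': 0 ⇒ 1;  out=∅∪out(1)=∅
  fail(7) 'bcbb': from fail(6)=4 chase 'b': 4→0 ⇒ 4;  out={1}∪out(4)={1}
  fail(9) 'cadc': from fail(8)=13 chase 'c': 13 ⇒ 14;  out=∅∪out(14)=∅
  fail(15) 'adcb': from fail(14)=1 chase 'b': 1→0 ⇒ 4;  out=∅∪out(4)=∅
  fail(10) 'cadcb': from fail(9)=14 chase 'b': 14 ⇒ 15;  out=∅∪out(15)=∅
  fail(16) 'adcba': from fail(15)=4 chase 'a': 4→0 ⇒ 12;  out={3}∪out(12)={3}
  fail(11) 'cadcba': from fail(10)=15 chase 'a': 15 ⇒ 16;  out={2}∪out(16)={2,3}

Scan:
[0] read 'c'  n0⇒n1
[1] read 'c'  n1⇒n1 (via fail)
[2] read 'b'  n1⇒n4 (via fail)
[3] read 'a'  n4⇒n12 (via fail)
[4] read 'a'  n12⇒n12 (via fail)
[5] read 'd'  n12⇒n13
[6] read 'd'  n13⇒n0 (via fail)
[7] read 'c'  n0⇒n1
[8] read 'c'  n1⇒n1 (via fail)
[9] read 'a'  n1⇒n2
[10] read 'c'  n2⇒n3  ** P0@[8:10]
[11] read 'b'  n3⇒n4 (via fail)
[12] read 'd'  n4⇒n0 (via fail)
[13] read 'b'  n0⇒n4
[14] read 'c'  n4⇒n5
[15] read 'b'  n5⇒n6
[16] read 'b'  n6⇒n7  ** P1@[13:16]
[17] read 'a'  n7⇒n12 (via fail)
[18] read 'd'  n12⇒n13
[19] read 'c'  n13⇒n14
[20] read 'b'  n14⇒n15
[21] read 'a'  n15⇒n16  ** P3@[17:21]
[22] read 'd'  n16⇒n13 (via fail)

Matches: [[10,0],[16,1],[21,3]]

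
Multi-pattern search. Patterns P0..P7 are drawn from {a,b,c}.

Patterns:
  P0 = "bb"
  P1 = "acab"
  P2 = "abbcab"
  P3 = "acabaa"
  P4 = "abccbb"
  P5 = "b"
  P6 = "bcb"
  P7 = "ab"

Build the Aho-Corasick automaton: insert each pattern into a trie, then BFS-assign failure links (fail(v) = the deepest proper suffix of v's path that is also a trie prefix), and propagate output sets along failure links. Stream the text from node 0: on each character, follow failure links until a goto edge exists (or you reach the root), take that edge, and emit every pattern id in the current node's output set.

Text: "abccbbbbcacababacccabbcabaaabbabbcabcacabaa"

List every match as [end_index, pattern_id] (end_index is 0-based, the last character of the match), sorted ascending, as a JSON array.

Build:
Trie nodes:
  n0 'ε': a→3 b→1
  n1 'b': b→2 c→18  ←P5
  n2 'bb': ·  ←P0
  n3 'a': b→7 c→4
  n4 'ac': a→5
  n5 'aca': b→6
  n6 'acab': a→12  ←P1
  n7 'ab': b→8 c→14  ←P7
  n8 'abb': c→9
  n9 'abbc': a→10
  n10 'abbca': b→11
  n11 'abbcab': ·  ←P2
  n12 'acaba': a→13
  n13 'acabaa': ·  ←P3
  n14 'abc': c→15
  n15 'abcc': b→16
  n16 'abccb': b→17
  n17 'abccbb': ·  ←P4
  n18 'bc': b→19
  n19 'bcb': ·  ←P6

BFS fail/out derivation:
  n1('b'): parent n0 fail=0; on 'b' 0 → fail=0;  out {5}∪∅={5}
  n3('a'): parent n0 fail=0; on 'a' 0 → fail=0;  out ∅∪∅=∅
  n2('bb'): parent n1 fail=0; on 'b' 0 → fail=1;  out {0}∪{5}={0,5}
  n4('ac'): parent n3 fail=0; on 'c' 0 → fail=0;  out ∅∪∅=∅
  n7('ab'): parent n3 fail=0; on 'b' 0 → fail=1;  out {7}∪{5}={5,7}
  n18('bc'): parent n1 fail=0; on 'c' 0 → fail=0;  out ∅∪∅=∅
  n5('aca'): parent n4 fail=0; on 'a' 0 → fail=3;  out ∅∪∅=∅
  n8('abb'): parent n7 fail=1; on 'b' 1 → fail=2;  out ∅∪{0,5}={0,5}
  n14('abc'): parent n7 fail=1; on 'c' 1 → fail=18;  out ∅∪∅=∅
  n19('bcb'): parent n18 fail=0; on 'b' 0 → fail=1;  out {6}∪{5}={5,6}
  n6('acab'): parent n5 fail=3; on 'b' 3 → fail=7;  out {1}∪{5,7}={1,5,7}
  n9('abbc'): parent n8 fail=2; on 'c' 2→1 → fail=18;  out ∅∪∅=∅
  n15('abcc'): parent n14 fail=18; on 'c' 18→0 → fail=0;  out ∅∪∅=∅
  n10('abbca'): parent n9 fail=18; on 'a' 18→0 → fail=3;  out ∅∪∅=∅
  n12('acaba'): parent n6 fail=7; on 'a' 7→1→0 → fail=3;  out ∅∪∅=∅
  n16('abccb'): parent n15 fail=0; on 'b' 0 → fail=1;  out ∅∪{5}={5}
  n11('abbcab'): parent n10 fail=3; on 'b' 3 → fail=7;  out {2}∪{5,7}={2,5,7}
  n13('acabaa'): parent n12 fail=3; on 'a' 3→0 → fail=3;  out {3}∪∅={3}
  n17('abccbb'): parent n16 fail=1; on 'b' 1 → fail=2;  out {4}∪{0,5}={0,4,5}

Run:
pos 0 'a': at 3
pos 1 'b': at 7  ** P5@[1:1],P7@[0:1]
pos 2 'c': at 14
pos 3 'c': at 15
pos 4 'b': at 16  ** P5@[4:4]
pos 5 'b': at 17  ** P0@[4:5],P4@[0:5],P5@[5:5]
pos 6 'b': at 2 (via fail)  ** P0@[5:6],P5@[6:6]
pos 7 'b': at 2 (via fail)  ** P0@[6:7],P5@[7:7]
pos 8 'c': at 18 (via fail)
pos 9 'a': at 3 (via fail)
pos 10 'c': at 4
pos 11 'a': at 5
pos 12 'b': at 6  ** P1@[9:12],P5@[12:12],P7@[11:12]
pos 13 'a': at 12
pos 14 'b': at 7 (via fail)  ** P5@[14:14],P7@[13:14]
pos 15 'a': at 3 (via fail)
pos 16 'c': at 4
pos 17 'c': at 0 (via fail)
pos 18 'c': at 0
pos 19 'a': at 3
pos 20 'b': at 7  ** P5@[20:20],P7@[19:20]
pos 21 'b': at 8  ** P0@[20:21],P5@[21:21]
pos 22 'c': at 9
pos 23 'a': at 10
pos 24 'b': at 11  ** P2@[19:24],P5@[24:24],P7@[23:24]
pos 25 'a': at 3 (via fail)
pos 26 'a': at 3 (via fail)
pos 27 'a': at 3 (via fail)
pos 28 'b': at 7  ** P5@[28:28],P7@[27:28]
pos 29 'b': at 8  ** P0@[28:29],P5@[29:29]
pos 30 'a': at 3 (via fail)
pos 31 'b': at 7  ** P5@[31:31],P7@[30:31]
pos 32 'b': at 8  ** P0@[31:32],P5@[32:32]
pos 33 'c': at 9
pos 34 'a': at 10
pos 35 'b': at 11  ** P2@[30:35],P5@[35:35],P7@[34:35]
pos 36 'c': at 14 (via fail)
pos 37 'a': at 3 (via fail)
pos 38 'c': at 4
pos 39 'a': at 5
pos 40 'b': at 6  ** P1@[37:40],P5@[40:40],P7@[39:40]
pos 41 'a': at 12
pos 42 'a': at 13  ** P3@[37:42]

All matches (sorted): [[1,5],[1,7],[4,5],[5,0],[5,4],[5,5],[6,0],[6,5],[7,0],[7,5],[12,1],[12,5],[12,7],[14,5],[14,7],[20,5],[20,7],[21,0],[21,5],[24,2],[24,5],[24,7],[28,5],[28,7],[29,0],[29,5],[31,5],[31,7],[32,0],[32,5],[35,2],[35,5],[35,7],[40,1],[40,5],[40,7],[42,3]]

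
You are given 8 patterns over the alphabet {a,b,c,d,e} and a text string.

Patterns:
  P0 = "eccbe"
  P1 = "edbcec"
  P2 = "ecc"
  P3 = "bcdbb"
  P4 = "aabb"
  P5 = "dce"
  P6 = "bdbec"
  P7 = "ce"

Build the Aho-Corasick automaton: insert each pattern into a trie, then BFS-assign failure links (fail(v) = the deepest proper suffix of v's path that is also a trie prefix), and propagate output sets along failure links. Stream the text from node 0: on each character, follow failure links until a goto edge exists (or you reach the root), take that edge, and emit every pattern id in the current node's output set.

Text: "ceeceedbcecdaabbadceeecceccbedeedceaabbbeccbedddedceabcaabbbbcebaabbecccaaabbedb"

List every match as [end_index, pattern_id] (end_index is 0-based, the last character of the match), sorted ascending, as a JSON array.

Construct AC machine:
Trie nodes:
  0='ε' goto a→16 b→11 c→27 d→20 e→1
  1='e' goto c→2 d→6
  2='ec' goto c→3
  3='ecc' goto b→4  ←P2
  4='eccb' goto e→5
  5='eccbe' goto ·  ←P0
  6='ed' goto b→7
  7='edb' goto c→8
  8='edbc' goto e→9
  9='edbce' goto c→10
  10='edbcec' goto ·  ←P1
  11='b' goto c→12 d→23
  12='bc' goto d→13
  13='bcd' goto b→14
  14='bcdb' goto b→15
  15='bcdbb' goto ·  ←P3
  16='a' goto a→17
  17='aa' goto b→18
  18='aab' goto b→19
  19='aabb' goto ·  ←P4
  20='d' goto c→21
  21='dc' goto e→22
  22='dce' goto ·  ←P5
  23='bd' goto b→24
  24='bdb' goto e→25
  25='bdbe' goto c→26
  26='bdbec' goto ·  ←P6
  27='c' goto e→28
  28='ce' goto ·  ←P7

BFS fail/out derivation:
  fail(1) 'e': from fail(0)=0 chase 'e': 0 ⇒ 0;  out=∅∪out(0)=∅
  fail(11) 'b': from fail(0)=0 chase 'b': 0 ⇒ 0;  out=∅∪out(0)=∅
  fail(16) 'a': from fail(0)=0 chase 'a': 0 ⇒ 0;  out=∅∪out(0)=∅
  fail(20) 'd': from fail(0)=0 chase 'd': 0 ⇒ 0;  out=∅∪out(0)=∅
  fail(27) 'c': from fail(0)=0 chase 'c': 0 ⇒ 0;  out=∅∪out(0)=∅
  fail(2) 'ec': from fail(1)=0 chase 'c': 0 ⇒ 27;  out=∅∪out(27)=∅
  fail(6) 'ed': from fail(1)=0 chase 'd': 0 ⇒ 20;  out=∅∪out(20)=∅
  fail(12) 'bc': from fail(11)=0 chase 'c': 0 ⇒ 27;  out=∅∪out(27)=∅
  fail(17) 'aa': from fail(16)=0 chase 'a': 0 ⇒ 16;  out=∅∪out(16)=∅
  fail(21) 'dc': from fail(20)=0 chase 'c': 0 ⇒ 27;  out=∅∪out(27)=∅
  fail(23) 'bd': from fail(11)=0 chase 'd': 0 ⇒ 20;  out=∅∪out(20)=∅
  fail(28) 'ce': from fail(27)=0 chase 'e': 0 ⇒ 1;  out={7}∪out(1)={7}
  fail(3) 'ecc': from fail(2)=27 chase 'c': 27→0 ⇒ 27;  out={2}∪out(27)={2}
  fail(7) 'edb': from fail(6)=20 chase 'b': 20→0 ⇒ 11;  out=∅∪out(11)=∅
  fail(13) 'bcd': from fail(12)=27 chase 'd': 27→0 ⇒ 20;  out=∅∪out(20)=∅
  fail(18) 'aab': from fail(17)=16 chase 'b': 16→0 ⇒ 11;  out=∅∪out(11)=∅
  fail(22) 'dce': from fail(21)=27 chase 'e': 27 ⇒ 28;  out={5}∪out(28)={5,7}
  fail(24) 'bdb': from fail(23)=20 chase 'b': 20→0 ⇒ 11;  out=∅∪out(11)=∅
  fail(4) 'eccb': from fail(3)=27 chase 'b': 27→0 ⇒ 11;  out=∅∪out(11)=∅
  fail(8) 'edbc': from fail(7)=11 chase 'c': 11 ⇒ 12;  out=∅∪out(12)=∅
  fail(14) 'bcdb': from fail(13)=20 chase 'b': 20→0 ⇒ 11;  out=∅∪out(11)=∅
  fail(19) 'aabb': from fail(18)=11 chase 'b': 11→0 ⇒ 11;  out={4}∪out(11)={4}
  fail(25) 'bdbe': from fail(24)=11 chase 'e': 11→0 ⇒ 1;  out=∅∪out(1)=∅
  fail(5) 'eccbe': from fail(4)=11 chase 'e': 11→0 ⇒ 1;  out={0}∪out(1)={0}
  fail(9) 'edbce': from fail(8)=12 chase 'e': 12→27 ⇒ 28;  out=∅∪out(28)={7}
  fail(15) 'bcdbb': from fail(14)=11 chase 'b': 11→0 ⇒ 11;  out={3}∪out(11)={3}
  fail(26) 'bdbec': from fail(25)=1 chase 'c': 1 ⇒ 2;  out={6}∪out(2)={6}
  fail(10) 'edbcec': from fail(9)=28 chase 'c': 28→1 ⇒ 2;  out={1}∪out(2)={1}

Scan:
i=0 'c': node 0→27
i=1 'e': node 27→28  ** P7@[0:1]
i=2 'e': node 28→1 (fail-walked)
i=3 'c': node 1→2
i=4 'e': node 2→28 (fail-walked)  ** P7@[3:4]
i=5 'e': node 28→1 (fail-walked)
i=6 'd': node 1→6
i=7 'b': node 6→7
i=8 'c': node 7→8
i=9 'e': node 8→9  ** P7@[8:9]
i=10 'c': node 9→10  ** P1@[5:10]
i=11 'd': node 10→20 (fail-walked)
i=12 'a': node 20→16 (fail-walked)
i=13 'a': node 16→17
i=14 'b': node 17→18
i=15 'b': node 18→19  ** P4@[12:15]
i=16 'a': node 19→16 (fail-walked)
i=17 'd': node 16→20 (fail-walked)
i=18 'c': node 20→21
i=19 'e': node 21→22  ** P5@[17:19],P7@[18:19]
i=20 'e': node 22→1 (fail-walked)
i=21 'e': node 1→1 (fail-walked)
i=22 'c': node 1→2
i=23 'c': node 2→3  ** P2@[21:23]
i=24 'e': node 3→28 (fail-walked)  ** P7@[23:24]
i=25 'c': node 28→2 (fail-walked)
i=26 'c': node 2→3  ** P2@[24:26]
i=27 'b': node 3→4
i=28 'e': node 4→5  ** P0@[24:28]
i=29 'd': node 5→6 (fail-walked)
i=30 'e': node 6→1 (fail-walked)
i=31 'e': node 1→1 (fail-walked)
i=32 'd': node 1→6
i=33 'c': node 6→21 (fail-walked)
i=34 'e': node 21→22  ** P5@[32:34],P7@[33:34]
i=35 'a': node 22→16 (fail-walked)
i=36 'a': node 16→17
i=37 'b': node 17→18
i=38 'b': node 18→19  ** P4@[35:38]
i=39 'b': node 19→11 (fail-walked)
i=40 'e': node 11→1 (fail-walked)
i=41 'c': node 1→2
i=42 'c': node 2→3  ** P2@[40:42]
i=43 'b': node 3→4
i=44 'e': node 4→5  ** P0@[40:44]
i=45 'd': node 5→6 (fail-walked)
i=46 'd': node 6→20 (fail-walked)
i=47 'd': node 20→20 (fail-walked)
i=48 'e': node 20→1 (fail-walked)
i=49 'd': node 1→6
i=50 'c': node 6→21 (fail-walked)
i=51 'e': node 21→22  ** P5@[49:51],P7@[50:51]
i=52 'a': node 22→16 (fail-walked)
i=53 'b': node 16→11 (fail-walked)
i=54 'c': node 11→12
i=55 'a': node 12→16 (fail-walked)
i=56 'a': node 16→17
i=57 'b': node 17→18
i=58 'b': node 18→19  ** P4@[55:58]
i=59 'b': node 19→11 (fail-walked)
i=60 'b': node 11→11 (fail-walked)
i=61 'c': node 11→12
i=62 'e': node 12→28 (fail-walked)  ** P7@[61:62]
i=63 'b': node 28→11 (fail-walked)
i=64 'a': node 11→16 (fail-walked)
i=65 'a': node 16→17
i=66 'b': node 17→18
i=67 'b': node 18→19  ** P4@[64:67]
i=68 'e': node 19→1 (fail-walked)
i=69 'c': node 1→2
i=70 'c': node 2→3  ** P2@[68:70]
i=71 'c': node 3→27 (fail-walked)
i=72 'a': node 27→16 (fail-walked)
i=73 'a': node 16→17
i=74 'a': node 17→17 (fail-walked)
i=75 'b': node 17→18
i=76 'b': node 18→19  ** P4@[73:76]
i=77 'e': node 19→1 (fail-walked)
i=78 'd': node 1→6
i=79 'b': node 6→7

Matches: [[1,7],[4,7],[9,7],[10,1],[15,4],[19,5],[19,7],[23,2],[24,7],[26,2],[28,0],[34,5],[34,7],[38,4],[42,2],[44,0],[51,5],[51,7],[58,4],[62,7],[67,4],[70,2],[76,4]]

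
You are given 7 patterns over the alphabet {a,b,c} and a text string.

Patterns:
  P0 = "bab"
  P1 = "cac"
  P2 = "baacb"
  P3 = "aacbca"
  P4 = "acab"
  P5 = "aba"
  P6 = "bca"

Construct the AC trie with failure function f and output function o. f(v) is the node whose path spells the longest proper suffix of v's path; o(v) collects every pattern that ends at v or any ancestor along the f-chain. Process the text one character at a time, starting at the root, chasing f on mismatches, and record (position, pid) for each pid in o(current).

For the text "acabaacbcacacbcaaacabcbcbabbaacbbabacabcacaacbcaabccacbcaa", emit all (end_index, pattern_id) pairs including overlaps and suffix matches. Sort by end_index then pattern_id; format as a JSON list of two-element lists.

Build automaton:
Trie (insert patterns):
  0='ε' goto a→10 b→1 c→4
  1='b' goto a→2 c→21
  2='ba' goto a→7 b→3
  3='bab' goto ·  [P0 ends]
  4='c' goto a→5
  5='ca' goto c→6
  6='cac' goto ·  [P1 ends]
  7='baa' goto c→8
  8='baac' goto b→9
  9='baacb' goto ·  [P2 ends]
  10='a' goto a→11 b→19 c→16
  11='aa' goto c→12
  12='aac' goto b→13
  13='aacb' goto c→14
  14='aacbc' goto a→15
  15='aacbca' goto ·  [P3 ends]
  16='ac' goto a→17
  17='aca' goto b→18
  18='acab' goto ·  [P4 ends]
  19='ab' goto a→20
  20='aba' goto ·  [P5 ends]
  21='bc' goto a→22
  22='bca' goto ·  [P6 ends]

BFS fail/out derivation:
  fail(1) 'b': from fail(0)=0 chase 'b': 0 ⇒ 0;  out=∅∪out(0)=∅
  fail(4) 'c': from fail(0)=0 chase 'c': 0 ⇒ 0;  out=∅∪out(0)=∅
  fail(10) 'a': from fail(0)=0 chase 'a': 0 ⇒ 0;  out=∅∪out(0)=∅
  fail(2) 'ba': from fail(1)=0 chase 'a': 0 ⇒ 10;  out=∅∪out(10)=∅
  fail(5) 'ca': from fail(4)=0 chase 'a': 0 ⇒ 10;  out=∅∪out(10)=∅
  fail(11) 'aa': from fail(10)=0 chase 'a': 0 ⇒ 10;  out=∅∪out(10)=∅
  fail(16) 'ac': from fail(10)=0 chase 'c': 0 ⇒ 4;  out=∅∪out(4)=∅
  fail(19) 'ab': from fail(10)=0 chase 'b': 0 ⇒ 1;  out=∅∪out(1)=∅
  fail(21) 'bc': from fail(1)=0 chase 'c': 0 ⇒ 4;  out=∅∪out(4)=∅
  fail(3) 'bab': from fail(2)=10 chase 'b': 10 ⇒ 19;  out={0}∪out(19)={0}
  fail(6) 'cac': from fail(5)=10 chase 'c': 10 ⇒ 16;  out={1}∪out(16)={1}
  fail(7) 'baa': from fail(2)=10 chase 'a': 10 ⇒ 11;  out=∅∪out(11)=∅
  fail(12) 'aac': from fail(11)=10 chase 'c': 10 ⇒ 16;  out=∅∪out(16)=∅
  fail(17) 'aca': from fail(16)=4 chase 'a': 4 ⇒ 5;  out=∅∪out(5)=∅
  fail(20) 'aba': from fail(19)=1 chase 'a': 1 ⇒ 2;  out={5}∪out(2)={5}
  fail(22) 'bca': from fail(21)=4 chase 'a': 4 ⇒ 5;  out={6}∪out(5)={6}
  fail(8) 'baac': from fail(7)=11 chase 'c': 11 ⇒ 12;  out=∅∪out(12)=∅
  fail(13) 'aacb': from fail(12)=16 chase 'b': 16→4→0 ⇒ 1;  out=∅∪out(1)=∅
  fail(18) 'acab': from fail(17)=5 chase 'b': 5→10 ⇒ 19;  out={4}∪out(19)={4}
  fail(9) 'baacb': from fail(8)=12 chase 'b': 12 ⇒ 13;  out={2}∪out(13)={2}
  fail(14) 'aacbc': from fail(13)=1 chase 'c': 1 ⇒ 21;  out=∅∪out(21)=∅
  fail(15) 'aacbca': from fail(14)=21 chase 'a': 21 ⇒ 22;  out={3}∪out(22)={3,6}

Scan:
[0] read 'a'  n0⇒n10
[1] read 'c'  n10⇒n16
[2] read 'a'  n16⇒n17
[3] read 'b'  n17⇒n18  → match P4@[0:3]
[4] read 'a'  n18⇒n20 ·f  → match P5@[2:4]
[5] read 'a'  n20⇒n7 ·f
[6] read 'c'  n7⇒n8
[7] read 'b'  n8⇒n9  → match P2@[3:7]
[8] read 'c'  n9⇒n14 ·f
[9] read 'a'  n14⇒n15  → match P3@[4:9],P6@[7:9]
[10] read 'c'  n15⇒n6 ·f  → match P1@[8:10]
[11] read 'a'  n6⇒n17 ·f
[12] read 'c'  n17⇒n6 ·f  → match P1@[10:12]
[13] read 'b'  n6⇒n1 ·f
[14] read 'c'  n1⇒n21
[15] read 'a'  n21⇒n22  → match P6@[13:15]
[16] read 'a'  n22⇒n11 ·f
[17] read 'a'  n11⇒n11 ·f
[18] read 'c'  n11⇒n12
[19] read 'a'  n12⇒n17 ·f
[20] read 'b'  n17⇒n18  → match P4@[17:20]
[21] read 'c'  n18⇒n21 ·f
[22] read 'b'  n21⇒n1 ·f
[23] read 'c'  n1⇒n21
[24] read 'b'  n21⇒n1 ·f
[25] read 'a'  n1⇒n2
[26] read 'b'  n2⇒n3  → match P0@[24:26]
[27] read 'b'  n3⇒n1 ·f
[28] read 'a'  n1⇒n2
[29] read 'a'  n2⇒n7
[30] read 'c'  n7⇒n8
[31] read 'b'  n8⇒n9  → match P2@[27:31]
[32] read 'b'  n9⇒n1 ·f
[33] read 'a'  n1⇒n2
[34] read 'b'  n2⇒n3  → match P0@[32:34]
[35] read 'a'  n3⇒n20 ·f  → match P5@[33:35]
[36] read 'c'  n20⇒n16 ·f
[37] read 'a'  n16⇒n17
[38] read 'b'  n17⇒n18  → match P4@[35:38]
[39] read 'c'  n18⇒n21 ·f
[40] read 'a'  n21⇒n22  → match P6@[38:40]
[41] read 'c'  n22⇒n6 ·f  → match P1@[39:41]
[42] read 'a'  n6⇒n17 ·f
[43] read 'a'  n17⇒n11 ·f
[44] read 'c'  n11⇒n12
[45] read 'b'  n12⇒n13
[46] read 'c'  n13⇒n14
[47] read 'a'  n14⇒n15  → match P3@[42:47],P6@[45:47]
[48] read 'a'  n15⇒n11 ·f
[49] read 'b'  n11⇒n19 ·f
[50] read 'c'  n19⇒n21 ·f
[51] read 'c'  n21⇒n4 ·f
[52] read 'a'  n4⇒n5
[53] read 'c'  n5⇒n6  → match P1@[51:53]
[54] read 'b'  n6⇒n1 ·f
[55] read 'c'  n1⇒n21
[56] read 'a'  n21⇒n22  → match P6@[54:56]
[57] read 'a'  n22⇒n11 ·f

All matches (sorted): [[3,4],[4,5],[7,2],[9,3],[9,6],[10,1],[12,1],[15,6],[20,4],[26,0],[31,2],[34,0],[35,5],[38,4],[40,6],[41,1],[47,3],[47,6],[53,1],[56,6]]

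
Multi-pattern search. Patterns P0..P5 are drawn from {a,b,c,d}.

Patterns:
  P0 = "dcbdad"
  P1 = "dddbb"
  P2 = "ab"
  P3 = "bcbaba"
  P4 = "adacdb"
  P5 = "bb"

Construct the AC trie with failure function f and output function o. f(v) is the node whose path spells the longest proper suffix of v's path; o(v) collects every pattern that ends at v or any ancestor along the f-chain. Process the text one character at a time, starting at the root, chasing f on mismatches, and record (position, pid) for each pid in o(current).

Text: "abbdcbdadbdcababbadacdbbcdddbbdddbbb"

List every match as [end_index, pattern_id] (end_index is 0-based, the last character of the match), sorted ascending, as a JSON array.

Build:
Trie nodes:
  0='ε' goto a→11 b→13 d→1
  1='d' goto c→2 d→7
  2='dc' goto b→3
  3='dcb' goto d→4
  4='dcbd' goto a→5
  5='dcbda' goto d→6
  6='dcbdad' goto ·  [P0 ends]
  7='dd' goto d→8
  8='ddd' goto b→9
  9='dddb' goto b→10
  10='dddbb' goto ·  [P1 ends]
  11='a' goto b→12 d→19
  12='ab' goto ·  [P2 ends]
  13='b' goto b→24 c→14
  14='bc' goto b→15
  15='bcb' goto a→16
  16='bcba' goto b→17
  17='bcbab' goto a→18
  18='bcbaba' goto ·  [P3 ends]
  19='ad' goto a→20
  20='ada' goto c→21
  21='adac' goto d→22
  22='adacd' goto b→23
  23='adacdb' goto ·  [P4 ends]
  24='bb' goto ·  [P5 ends]

Failure links (BFS by depth):
  n1('d'): parent n0 fail=0; on 'd' 0 → fail=0;  out ∅∪∅=∅
  n11('a'): parent n0 fail=0; on 'a' 0 → fail=0;  out ∅∪∅=∅
  n13('b'): parent n0 fail=0; on 'b' 0 → fail=0;  out ∅∪∅=∅
  n2('dc'): parent n1 fail=0; on 'c' 0 → fail=0;  out ∅∪∅=∅
  n7('dd'): parent n1 fail=0; on 'd' 0 → fail=1;  out ∅∪∅=∅
  n12('ab'): parent n11 fail=0; on 'b' 0 → fail=13;  out {2}∪∅={2}
  n14('bc'): parent n13 fail=0; on 'c' 0 → fail=0;  out ∅∪∅=∅
  n19('ad'): parent n11 fail=0; on 'd' 0 → fail=1;  out ∅∪∅=∅
  n24('bb'): parent n13 fail=0; on 'b' 0 → fail=13;  out {5}∪∅={5}
  n3('dcb'): parent n2 fail=0; on 'b' 0 → fail=13;  out ∅∪∅=∅
  n8('ddd'): parent n7 fail=1; on 'd' 1 → fail=7;  out ∅∪∅=∅
  n15('bcb'): parent n14 fail=0; on 'b' 0 → fail=13;  out ∅∪∅=∅
  n20('ada'): parent n19 fail=1; on 'a' 1→0 → fail=11;  out ∅∪∅=∅
  n4('dcbd'): parent n3 fail=13; on 'd' 13→0 → fail=1;  out ∅∪∅=∅
  n9('dddb'): parent n8 fail=7; on 'b' 7→1→0 → fail=13;  out ∅∪∅=∅
  n16('bcba'): parent n15 fail=13; on 'a' 13→0 → fail=11;  out ∅∪∅=∅
  n21('adac'): parent n20 fail=11; on 'c' 11→0 → fail=0;  out ∅∪∅=∅
  n5('dcbda'): parent n4 fail=1; on 'a' 1→0 → fail=11;  out ∅∪∅=∅
  n10('dddbb'): parent n9 fail=13; on 'b' 13 → fail=24;  out {1}∪{5}={1,5}
  n17('bcbab'): parent n16 fail=11; on 'b' 11 → fail=12;  out ∅∪{2}={2}
  n22('adacd'): parent n21 fail=0; on 'd' 0 → fail=1;  out ∅∪∅=∅
  n6('dcbdad'): parent n5 fail=11; on 'd' 11 → fail=19;  out {0}∪∅={0}
  n18('bcbaba'): parent n17 fail=12; on 'a' 12→13→0 → fail=11;  out {3}∪∅={3}
  n23('adacdb'): parent n22 fail=1; on 'b' 1→0 → fail=13;  out {4}∪∅={4}

Text stream:
pos 0 'a': at 11
pos 1 'b': at 12  ** P2@[0:1]
pos 2 'b': at 24 (fail-walked)  ** P5@[1:2]
pos 3 'd': at 1 (fail-walked)
pos 4 'c': at 2
pos 5 'b': at 3
pos 6 'd': at 4
pos 7 'a': at 5
pos 8 'd': at 6  ** P0@[3:8]
pos 9 'b': at 13 (fail-walked)
pos 10 'd': at 1 (fail-walked)
pos 11 'c': at 2
pos 12 'a': at 11 (fail-walked)
pos 13 'b': at 12  ** P2@[12:13]
pos 14 'a': at 11 (fail-walked)
pos 15 'b': at 12  ** P2@[14:15]
pos 16 'b': at 24 (fail-walked)  ** P5@[15:16]
pos 17 'a': at 11 (fail-walked)
pos 18 'd': at 19
pos 19 'a': at 20
pos 20 'c': at 21
pos 21 'd': at 22
pos 22 'b': at 23  ** P4@[17:22]
pos 23 'b': at 24 (fail-walked)  ** P5@[22:23]
pos 24 'c': at 14 (fail-walked)
pos 25 'd': at 1 (fail-walked)
pos 26 'd': at 7
pos 27 'd': at 8
pos 28 'b': at 9
pos 29 'b': at 10  ** P1@[25:29],P5@[28:29]
pos 30 'd': at 1 (fail-walked)
pos 31 'd': at 7
pos 32 'd': at 8
pos 33 'b': at 9
pos 34 'b': at 10  ** P1@[30:34],P5@[33:34]
pos 35 'b': at 24 (fail-walked)  ** P5@[34:35]

Matches: [[1,2],[2,5],[8,0],[13,2],[15,2],[16,5],[22,4],[23,5],[29,1],[29,5],[34,1],[34,5],[35,5]]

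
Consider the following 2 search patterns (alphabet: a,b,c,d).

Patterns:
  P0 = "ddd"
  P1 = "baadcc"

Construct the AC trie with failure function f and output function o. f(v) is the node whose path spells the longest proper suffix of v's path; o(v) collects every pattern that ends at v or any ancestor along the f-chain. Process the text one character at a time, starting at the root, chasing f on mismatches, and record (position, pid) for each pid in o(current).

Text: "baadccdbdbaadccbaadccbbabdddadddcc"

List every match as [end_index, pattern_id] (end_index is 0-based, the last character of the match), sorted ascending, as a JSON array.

Build:
Trie (insert patterns):
  0='ε' goto b→4 d→1
  1='d' goto d→2
  2='dd' goto d→3
  3='ddd' goto ·  [P0 ends]
  4='b' goto a→5
  5='ba' goto a→6
  6='baa' goto d→7
  7='baad' goto c→8
  8='baadc' goto c→9
  9='baadcc' goto ·  [P1 ends]

Failure links (BFS by depth):
  fail(1) 'd': from fail(0)=0 chase 'd': 0 ⇒ 0;  out=∅∪out(0)=∅
  fail(4) 'b': from fail(0)=0 chase 'b': 0 ⇒ 0;  out=∅∪out(0)=∅
  fail(2) 'dd': from fail(1)=0 chase 'd': 0 ⇒ 1;  out=∅∪out(1)=∅
  fail(5) 'ba': from fail(4)=0 chase 'a': 0 ⇒ 0;  out=∅∪out(0)=∅
  fail(3) 'ddd': from fail(2)=1 chase 'd': 1 ⇒ 2;  out={0}∪out(2)={0}
  fail(6) 'baa': from fail(5)=0 chase 'a': 0 ⇒ 0;  out=∅∪out(0)=∅
  fail(7) 'baad': from fail(6)=0 chase 'd': 0 ⇒ 1;  out=∅∪out(1)=∅
  fail(8) 'baadc': from fail(7)=1 chase 'c': 1→0 ⇒ 0;  out=∅∪out(0)=∅
  fail(9) 'baadcc': from fail(8)=0 chase 'c': 0 ⇒ 0;  out={1}∪out(0)={1}

Run:
pos 0 'b': at 4
pos 1 'a': at 5
pos 2 'a': at 6
pos 3 'd': at 7
pos 4 'c': at 8
pos 5 'c': at 9  emit P1@[0:5]
pos 6 'd': at 1 (fail-walked)
pos 7 'b': at 4 (fail-walked)
pos 8 'd': at 1 (fail-walked)
pos 9 'b': at 4 (fail-walked)
pos 10 'a': at 5
pos 11 'a': at 6
pos 12 'd': at 7
pos 13 'c': at 8
pos 14 'c': at 9  emit P1@[9:14]
pos 15 'b': at 4 (fail-walked)
pos 16 'a': at 5
pos 17 'a': at 6
pos 18 'd': at 7
pos 19 'c': at 8
pos 20 'c': at 9  emit P1@[15:20]
pos 21 'b': at 4 (fail-walked)
pos 22 'b': at 4 (fail-walked)
pos 23 'a': at 5
pos 24 'b': at 4 (fail-walked)
pos 25 'd': at 1 (fail-walked)
pos 26 'd': at 2
pos 27 'd': at 3  emit P0@[25:27]
pos 28 'a': at 0 (fail-walked)
pos 29 'd': at 1
pos 30 'd': at 2
pos 31 'd': at 3  emit P0@[29:31]
pos 32 'c': at 0 (fail-walked)
pos 33 'c': at 0

Result: [[5,1],[14,1],[20,1],[27,0],[31,0]]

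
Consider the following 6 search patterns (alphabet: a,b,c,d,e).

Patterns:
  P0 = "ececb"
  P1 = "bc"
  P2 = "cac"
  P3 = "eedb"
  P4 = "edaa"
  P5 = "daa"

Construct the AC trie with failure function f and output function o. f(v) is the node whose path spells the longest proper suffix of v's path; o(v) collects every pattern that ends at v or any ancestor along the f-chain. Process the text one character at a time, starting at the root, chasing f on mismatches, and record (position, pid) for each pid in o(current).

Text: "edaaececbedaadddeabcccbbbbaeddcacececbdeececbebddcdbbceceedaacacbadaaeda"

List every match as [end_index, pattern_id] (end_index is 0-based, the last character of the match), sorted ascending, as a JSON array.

Build:
Trie (insert patterns):
  0='ε' goto b→6 c→8 d→17 e→1
  1='e' goto c→2 d→14 e→11
  2='ec' goto e→3
  3='ece' goto c→4
  4='ecec' goto b→5
  5='ececb' goto ·  ←P0
  6='b' goto c→7
  7='bc' goto ·  ←P1
  8='c' goto a→9
  9='ca' goto c→10
  10='cac' goto ·  ←P2
  11='ee' goto d→12
  12='eed' goto b→13
  13='eedb' goto ·  ←P3
  14='ed' goto a→15
  15='eda' goto a→16
  16='edaa' goto ·  ←P4
  17='d' goto a→18
  18='da' goto a→19
  19='daa' goto ·  ←P5

BFS fail/out derivation:
  n1('e'): parent n0 fail=0; on 'e' 0 → fail=0;  out ∅∪∅=∅
  n6('b'): parent n0 fail=0; on 'b' 0 → fail=0;  out ∅∪∅=∅
  n8('c'): parent n0 fail=0; on 'c' 0 → fail=0;  out ∅∪∅=∅
  n17('d'): parent n0 fail=0; on 'd' 0 → fail=0;  out ∅∪∅=∅
  n2('ec'): parent n1 fail=0; on 'c' 0 → fail=8;  out ∅∪∅=∅
  n7('bc'): parent n6 fail=0; on 'c' 0 → fail=8;  out {1}∪∅={1}
  n9('ca'): parent n8 fail=0; on 'a' 0 → fail=0;  out ∅∪∅=∅
  n11('ee'): parent n1 fail=0; on 'e' 0 → fail=1;  out ∅∪∅=∅
  n14('ed'): parent n1 fail=0; on 'd' 0 → fail=17;  out ∅∪∅=∅
  n18('da'): parent n17 fail=0; on 'a' 0 → fail=0;  out ∅∪∅=∅
  n3('ece'): parent n2 fail=8; on 'e' 8→0 → fail=1;  out ∅∪∅=∅
  n10('cac'): parent n9 fail=0; on 'c' 0 → fail=8;  out {2}∪∅={2}
  n12('eed'): parent n11 fail=1; on 'd' 1 → fail=14;  out ∅∪∅=∅
  n15('eda'): parent n14 fail=17; on 'a' 17 → fail=18;  out ∅∪∅=∅
  n19('daa'): parent n18 fail=0; on 'a' 0 → fail=0;  out {5}∪∅={5}
  n4('ecec'): parent n3 fail=1; on 'c' 1 → fail=2;  out ∅∪∅=∅
  n13('eedb'): parent n12 fail=14; on 'b' 14→17→0 → fail=6;  out {3}∪∅={3}
  n16('edaa'): parent n15 fail=18; on 'a' 18 → fail=19;  out {4}∪{5}={4,5}
  n5('ececb'): parent n4 fail=2; on 'b' 2→8→0 → fail=6;  out {0}∪∅={0}

Text stream:
pos 0 'e': at 1
pos 1 'd': at 14
pos 2 'a': at 15
pos 3 'a': at 16  emit P4@[0:3],P5@[1:3]
pos 4 'e': at 1 ·f
pos 5 'c': at 2
pos 6 'e': at 3
pos 7 'c': at 4
pos 8 'b': at 5  emit P0@[4:8]
pos 9 'e': at 1 ·f
pos 10 'd': at 14
pos 11 'a': at 15
pos 12 'a': at 16  emit P4@[9:12],P5@[10:12]
pos 13 'd': at 17 ·f
pos 14 'd': at 17 ·f
pos 15 'd': at 17 ·f
pos 16 'e': at 1 ·f
pos 17 'a': at 0 ·f
pos 18 'b': at 6
pos 19 'c': at 7  emit P1@[18:19]
pos 20 'c': at 8 ·f
pos 21 'c': at 8 ·f
pos 22 'b': at 6 ·f
pos 23 'b': at 6 ·f
pos 24 'b': at 6 ·f
pos 25 'b': at 6 ·f
pos 26 'a': at 0 ·f
pos 27 'e': at 1
pos 28 'd': at 14
pos 29 'd': at 17 ·f
pos 30 'c': at 8 ·f
pos 31 'a': at 9
pos 32 'c': at 10  emit P2@[30:32]
pos 33 'e': at 1 ·f
pos 34 'c': at 2
pos 35 'e': at 3
pos 36 'c': at 4
pos 37 'b': at 5  emit P0@[33:37]
pos 38 'd': at 17 ·f
pos 39 'e': at 1 ·f
pos 40 'e': at 11
pos 41 'c': at 2 ·f
pos 42 'e': at 3
pos 43 'c': at 4
pos 44 'b': at 5  emit P0@[40:44]
pos 45 'e': at 1 ·f
pos 46 'b': at 6 ·f
pos 47 'd': at 17 ·f
pos 48 'd': at 17 ·f
pos 49 'c': at 8 ·f
pos 50 'd': at 17 ·f
pos 51 'b': at 6 ·f
pos 52 'b': at 6 ·f
pos 53 'c': at 7  emit P1@[52:53]
pos 54 'e': at 1 ·f
pos 55 'c': at 2
pos 56 'e': at 3
pos 57 'e': at 11 ·f
pos 58 'd': at 12
pos 59 'a': at 15 ·f
pos 60 'a': at 16  emit P4@[57:60],P5@[58:60]
pos 61 'c': at 8 ·f
pos 62 'a': at 9
pos 63 'c': at 10  emit P2@[61:63]
pos 64 'b': at 6 ·f
pos 65 'a': at 0 ·f
pos 66 'd': at 17
pos 67 'a': at 18
pos 68 'a': at 19  emit P5@[66:68]
pos 69 'e': at 1 ·f
pos 70 'd': at 14
pos 71 'a': at 15

Result: [[3,4],[3,5],[8,0],[12,4],[12,5],[19,1],[32,2],[37,0],[44,0],[53,1],[60,4],[60,5],[63,2],[68,5]]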